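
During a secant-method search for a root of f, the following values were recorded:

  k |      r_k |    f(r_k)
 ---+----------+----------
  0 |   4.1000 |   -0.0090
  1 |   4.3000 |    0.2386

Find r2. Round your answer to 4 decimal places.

r2 = 4.3000 − 0.2386·(4.3000 − 4.1000) / (0.2386 − (-0.0090))
   = 4.3000 − (0.047720)/(0.247600) = 4.107270

4.1073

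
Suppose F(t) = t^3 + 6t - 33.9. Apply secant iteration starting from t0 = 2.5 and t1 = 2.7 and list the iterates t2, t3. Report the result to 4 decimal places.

2.6246, 2.6273

F(2.5) = -3.275000, F(2.7) = 1.983000
t2 = 2.700000 − 1.983000·(2.700000 − 2.500000) / (1.983000 − (-3.275000)) = 2.700000 − (0.396600)/(5.258000) = 2.624572
F(2.624572) = -0.073521
t3 = 2.624572 − (-0.073521)·(2.624572 − 2.700000) / (-0.073521 − 1.983000) = 2.624572 − (0.005546)/(-2.056521) = 2.627269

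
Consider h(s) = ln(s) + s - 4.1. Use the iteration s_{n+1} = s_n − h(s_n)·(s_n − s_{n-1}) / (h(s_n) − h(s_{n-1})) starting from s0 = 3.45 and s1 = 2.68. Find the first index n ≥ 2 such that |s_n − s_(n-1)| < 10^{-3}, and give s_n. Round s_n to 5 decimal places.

h(3.45) = 0.5883742, h(2.68) = -0.4341832
s2 = 2.6800000 − (-0.4341832)·(-0.7700000)/(-1.0225574) = 3.0069460;  |Δ| = 0.3269460
h(3.0069460) = 0.0078710
s3 = 3.0069460 − 0.0078710·(0.3269460)/(0.4420542) = 3.0011246;  |Δ| = 0.0058214
h(3.0011246) = 0.0001117
s4 = 3.0011246 − 0.0001117·(-0.0058214)/(-0.0077593) = 3.0010408;  |Δ| = 0.0000838
|s4 − s3| = 0.0000838 < 10^{-3}

n = 4, s_n = 3.00104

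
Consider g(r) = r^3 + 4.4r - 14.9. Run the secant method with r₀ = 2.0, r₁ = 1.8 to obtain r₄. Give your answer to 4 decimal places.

g(2.0) = 1.900000, g(1.8) = -1.148000
r₂ = 1.800000 − (-1.148000)·(1.800000 − 2.000000) / (-1.148000 − 1.900000) = 1.800000 − (0.229600)/(-3.048000) = 1.875328
g(1.875328) = -0.053299
r₃ = 1.875328 − (-0.053299)·(1.875328 − 1.800000) / (-0.053299 − (-1.148000)) = 1.875328 − (-0.004015)/(1.094701) = 1.878996
g(1.878996) = 0.001609
r₄ = 1.878996 − 0.001609·(1.878996 − 1.875328) / (0.001609 − (-0.053299)) = 1.878996 − (0.000006)/(0.054908) = 1.878888

1.8789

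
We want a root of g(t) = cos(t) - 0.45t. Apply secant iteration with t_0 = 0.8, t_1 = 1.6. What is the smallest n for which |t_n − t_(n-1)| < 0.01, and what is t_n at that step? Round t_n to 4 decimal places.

n = 4, t_n = 1.0690

g(0.8) = 0.336707, g(1.6) = -0.749200
t_2 = 1.600000 − (-0.749200)·(0.800000)/(-1.085906) = 1.048056;  |Δ| = 0.551944
g(1.048056) = 0.027631
t_3 = 1.048056 − 0.027631·(-0.551944)/(0.776831) = 1.067688;  |Δ| = 0.019632
g(1.067688) = 0.001691
t_4 = 1.067688 − 0.001691·(0.019632)/(-0.025940) = 1.068968;  |Δ| = 0.001280
|t_4 − t_3| = 0.001280 < 0.01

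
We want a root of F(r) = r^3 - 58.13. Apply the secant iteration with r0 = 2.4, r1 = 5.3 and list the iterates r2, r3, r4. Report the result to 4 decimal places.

F(2.4) = -44.306000, F(5.3) = 90.747000
r2 = 5.300000 − 90.747000·(5.300000 − 2.400000) / (90.747000 − (-44.306000)) = 5.300000 − (263.166300)/(135.053000) = 3.351385
F(3.351385) = -20.487976
r3 = 3.351385 − (-20.487976)·(3.351385 − 5.300000) / (-20.487976 − 90.747000) = 3.351385 − (39.923177)/(-111.234976) = 3.710293
F(3.710293) = -7.053069
r4 = 3.710293 − (-7.053069)·(3.710293 − 3.351385) / (-7.053069 − (-20.487976)) = 3.710293 − (-2.531406)/(13.434907) = 3.898714

3.3514, 3.7103, 3.8987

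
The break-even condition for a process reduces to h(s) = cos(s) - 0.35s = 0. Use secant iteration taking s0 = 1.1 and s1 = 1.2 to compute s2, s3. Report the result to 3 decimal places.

h(1.1) = 0.06860, h(1.2) = -0.05764
s2 = 1.20000 − (-0.05764)·(1.20000 − 1.10000) / (-0.05764 − 0.06860) = 1.20000 − (-0.00576)/(-0.12624) = 1.15434
h(1.15434) = 0.00051
s3 = 1.15434 − 0.00051·(1.15434 − 1.20000) / (0.00051 − (-0.05764)) = 1.15434 − (-0.00002)/(0.05815) = 1.15474

1.154, 1.155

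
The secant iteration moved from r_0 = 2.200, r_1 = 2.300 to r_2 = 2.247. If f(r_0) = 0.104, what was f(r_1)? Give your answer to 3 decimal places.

The secant line through (2.200, 0.104) and (2.300, f(r_1)) crosses zero at r_2 = 2.247.
So (2.200, 0.104), (2.300, f(r_1)), (2.247, 0) are collinear:
f(r_1) = 0.104 · (2.300 − 2.247) / (2.200 − 2.247) = 0.104 · (0.05300)/(-0.04700) = -0.11728

-0.117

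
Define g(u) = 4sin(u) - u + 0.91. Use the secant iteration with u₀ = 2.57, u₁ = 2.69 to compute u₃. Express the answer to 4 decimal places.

g(2.57) = 0.503889, g(2.69) = -0.034404
u₂ = 2.690000 − (-0.034404)·(2.690000 − 2.570000) / (-0.034404 − 0.503889) = 2.690000 − (-0.004128)/(-0.538293) = 2.682330
g(2.682330) = 0.000817
u₃ = 2.682330 − 0.000817·(2.682330 − 2.690000) / (0.000817 − (-0.034404)) = 2.682330 − (-0.000006)/(0.035221) = 2.682508

2.6825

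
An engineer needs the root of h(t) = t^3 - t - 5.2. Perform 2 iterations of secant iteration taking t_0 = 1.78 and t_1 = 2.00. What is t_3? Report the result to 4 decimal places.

h(1.78) = -1.340248, h(2.00) = 0.800000
t_2 = 2.000000 − 0.800000·(2.000000 − 1.780000) / (0.800000 − (-1.340248)) = 2.000000 − (0.176000)/(2.140248) = 1.917767
h(1.917767) = -0.064550
t_3 = 1.917767 − (-0.064550)·(1.917767 − 2.000000) / (-0.064550 − 0.800000) = 1.917767 − (0.005308)/(-0.864550) = 1.923906

1.9239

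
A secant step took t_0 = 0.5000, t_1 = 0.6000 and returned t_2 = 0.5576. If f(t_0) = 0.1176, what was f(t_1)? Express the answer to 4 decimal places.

The secant line through (0.5000, 0.1176) and (0.6000, f(t_1)) crosses zero at t_2 = 0.5576.
So (0.5000, 0.1176), (0.6000, f(t_1)), (0.5576, 0) are collinear:
f(t_1) = 0.1176 · (0.6000 − 0.5576) / (0.5000 − 0.5576) = 0.1176 · (0.042400)/(-0.057600) = -0.086567

-0.0866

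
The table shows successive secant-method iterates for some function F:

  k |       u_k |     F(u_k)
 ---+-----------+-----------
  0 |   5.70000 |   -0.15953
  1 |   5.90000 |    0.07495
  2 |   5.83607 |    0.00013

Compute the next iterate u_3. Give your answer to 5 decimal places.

u_3 = 5.83607 − 0.00013·(5.83607 − 5.90000) / (0.00013 − 0.07495)
   = 5.83607 − (-0.0000083)/(-0.0748200) = 5.8359589

5.83596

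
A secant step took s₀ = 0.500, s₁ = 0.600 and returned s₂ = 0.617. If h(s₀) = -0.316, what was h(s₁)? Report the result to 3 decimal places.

The secant line through (0.500, -0.316) and (0.600, h(s₁)) crosses zero at s₂ = 0.617.
So (0.500, -0.316), (0.600, h(s₁)), (0.617, 0) are collinear:
h(s₁) = -0.316 · (0.600 − 0.617) / (0.500 − 0.617) = -0.316 · (-0.01700)/(-0.11700) = -0.04591

-0.046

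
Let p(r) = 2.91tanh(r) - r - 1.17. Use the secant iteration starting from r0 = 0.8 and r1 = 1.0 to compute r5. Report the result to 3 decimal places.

p(0.8) = -0.03765, p(1.0) = 0.04624
r2 = 1.00000 − 0.04624·(1.00000 − 0.80000) / (0.04624 − (-0.03765)) = 1.00000 − (0.00925)/(0.08389) = 0.88977
p(0.88977) = 0.01005
r3 = 0.88977 − 0.01005·(0.88977 − 1.00000) / (0.01005 − 0.04624) = 0.88977 − (-0.00111)/(-0.03619) = 0.85914
p(0.85914) = -0.00432
r4 = 0.85914 − (-0.00432)·(0.85914 − 0.88977) / (-0.00432 − 0.01005) = 0.85914 − (0.00013)/(-0.01437) = 0.86835
p(0.86835) = 0.00020
r5 = 0.86835 − 0.00020·(0.86835 − 0.85914) / (0.00020 − (-0.00432)) = 0.86835 − (0.00000)/(0.00452) = 0.86793

0.868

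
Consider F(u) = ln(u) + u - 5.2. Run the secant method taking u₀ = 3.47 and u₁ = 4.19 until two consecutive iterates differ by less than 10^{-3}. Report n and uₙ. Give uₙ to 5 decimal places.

F(3.47) = -0.4858454, F(4.19) = 0.4227007
u₂ = 4.1900000 − 0.4227007·(0.7200000)/(0.9085461) = 3.8550203;  |Δ| = 0.3349797
F(3.8550203) = 0.0043966
u₃ = 3.8550203 − 0.0043966·(-0.3349797)/(-0.4183042) = 3.8514995;  |Δ| = 0.0035208
F(3.8514995) = -0.0000379
u₄ = 3.8514995 − (-0.0000379)·(-0.0035208)/(-0.0044345) = 3.8515296;  |Δ| = 0.0000301
|u₄ − u₃| = 0.0000301 < 10^{-3}

n = 4, uₙ = 3.85153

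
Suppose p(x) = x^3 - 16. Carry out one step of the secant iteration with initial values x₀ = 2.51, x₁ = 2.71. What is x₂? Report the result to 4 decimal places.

2.5191

p(2.51) = -0.186749, p(2.71) = 3.902511
x₂ = 2.710000 − 3.902511·(2.710000 − 2.510000) / (3.902511 − (-0.186749)) = 2.710000 − (0.780502)/(4.089260) = 2.519134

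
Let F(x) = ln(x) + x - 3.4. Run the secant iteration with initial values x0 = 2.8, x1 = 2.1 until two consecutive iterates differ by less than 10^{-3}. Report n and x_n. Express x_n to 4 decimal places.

n = 4, x_n = 2.4884

F(2.8) = 0.429619, F(2.1) = -0.558063
x2 = 2.100000 − (-0.558063)·(-0.700000)/(-0.987682) = 2.495516;  |Δ| = 0.395516
F(2.495516) = 0.010011
x3 = 2.495516 − 0.010011·(0.395516)/(0.568074) = 2.488546;  |Δ| = 0.006970
F(2.488546) = 0.000244
x4 = 2.488546 − 0.000244·(-0.006970)/(-0.009767) = 2.488371;  |Δ| = 0.000174
|x4 − x3| = 0.000174 < 10^{-3}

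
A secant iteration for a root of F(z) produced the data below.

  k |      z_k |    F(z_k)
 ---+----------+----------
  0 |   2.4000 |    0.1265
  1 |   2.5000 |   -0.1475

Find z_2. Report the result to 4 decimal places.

z_2 = 2.5000 − (-0.1475)·(2.5000 − 2.4000) / (-0.1475 − 0.1265)
   = 2.5000 − (-0.014750)/(-0.274000) = 2.446168

2.4462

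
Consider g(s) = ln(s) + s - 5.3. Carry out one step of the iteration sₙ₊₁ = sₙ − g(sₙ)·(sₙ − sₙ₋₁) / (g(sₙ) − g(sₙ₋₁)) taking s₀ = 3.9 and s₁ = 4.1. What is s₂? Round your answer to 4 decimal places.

3.9312

g(3.9) = -0.039023, g(4.1) = 0.210987
s₂ = 4.100000 − 0.210987·(4.100000 − 3.900000) / (0.210987 − (-0.039023)) = 4.100000 − (0.042197)/(0.250010) = 3.931217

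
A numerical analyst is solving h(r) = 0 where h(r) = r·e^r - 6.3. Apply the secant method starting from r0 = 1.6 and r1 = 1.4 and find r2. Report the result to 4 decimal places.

1.4554

h(1.6) = 1.624852, h(1.4) = -0.622720
r2 = 1.400000 − (-0.622720)·(1.400000 − 1.600000) / (-0.622720 − 1.624852) = 1.400000 − (0.124544)/(-2.247572) = 1.455413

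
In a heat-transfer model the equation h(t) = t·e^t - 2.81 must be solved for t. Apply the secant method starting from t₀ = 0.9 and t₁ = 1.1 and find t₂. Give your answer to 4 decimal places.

h(0.9) = -0.596357, h(1.1) = 0.494583
t₂ = 1.100000 − 0.494583·(1.100000 − 0.900000) / (0.494583 − (-0.596357)) = 1.100000 − (0.098917)/(1.090940) = 1.009329

1.0093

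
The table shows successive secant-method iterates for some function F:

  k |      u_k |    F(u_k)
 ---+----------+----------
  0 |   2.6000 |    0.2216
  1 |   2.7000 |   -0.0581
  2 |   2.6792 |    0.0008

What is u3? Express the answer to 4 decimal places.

u3 = 2.6792 − 0.0008·(2.6792 − 2.7000) / (0.0008 − (-0.0581))
   = 2.6792 − (-0.000017)/(0.058900) = 2.679483

2.6795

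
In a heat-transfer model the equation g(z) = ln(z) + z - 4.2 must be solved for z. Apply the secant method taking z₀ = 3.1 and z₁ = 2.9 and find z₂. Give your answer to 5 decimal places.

3.07645

g(3.1) = 0.0314021, g(2.9) = -0.2352893
z₂ = 2.9000000 − (-0.2352893)·(2.9000000 − 3.1000000) / (-0.2352893 − 0.0314021) = 2.9000000 − (0.0470579)/(-0.2666914) = 3.0764506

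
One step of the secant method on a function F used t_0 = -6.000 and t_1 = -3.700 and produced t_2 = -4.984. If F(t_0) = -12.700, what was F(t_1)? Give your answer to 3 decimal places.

16.050

The secant line through (-6.000, -12.700) and (-3.700, F(t_1)) crosses zero at t_2 = -4.984.
So (-6.000, -12.700), (-3.700, F(t_1)), (-4.984, 0) are collinear:
F(t_1) = -12.700 · (-3.700 − (-4.984)) / (-6.000 − (-4.984)) = -12.700 · (1.28400)/(-1.01600) = 16.05000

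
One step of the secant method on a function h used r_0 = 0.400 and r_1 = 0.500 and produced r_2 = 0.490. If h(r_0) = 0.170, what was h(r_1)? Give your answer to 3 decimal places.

-0.019

The secant line through (0.400, 0.170) and (0.500, h(r_1)) crosses zero at r_2 = 0.490.
So (0.400, 0.170), (0.500, h(r_1)), (0.490, 0) are collinear:
h(r_1) = 0.170 · (0.500 − 0.490) / (0.400 − 0.490) = 0.170 · (0.01000)/(-0.09000) = -0.01889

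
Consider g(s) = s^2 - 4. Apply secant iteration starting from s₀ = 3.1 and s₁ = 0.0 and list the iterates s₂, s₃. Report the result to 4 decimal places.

1.2903, 3.1000

g(3.1) = 5.610000, g(0.0) = -4.000000
s₂ = 0.000000 − (-4.000000)·(0.000000 − 3.100000) / (-4.000000 − 5.610000) = 0.000000 − (12.400000)/(-9.610000) = 1.290323
g(1.290323) = -2.335068
s₃ = 1.290323 − (-2.335068)·(1.290323 − 0.000000) / (-2.335068 − (-4.000000)) = 1.290323 − (-3.012991)/(1.664932) = 3.100000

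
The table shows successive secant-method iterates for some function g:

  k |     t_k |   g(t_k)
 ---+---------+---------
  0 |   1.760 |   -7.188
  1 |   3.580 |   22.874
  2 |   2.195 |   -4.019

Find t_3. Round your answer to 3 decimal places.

t_3 = 2.195 − (-4.019)·(2.195 − 3.580) / (-4.019 − 22.874)
   = 2.195 − (5.56632)/(-26.89300) = 2.40198

2.402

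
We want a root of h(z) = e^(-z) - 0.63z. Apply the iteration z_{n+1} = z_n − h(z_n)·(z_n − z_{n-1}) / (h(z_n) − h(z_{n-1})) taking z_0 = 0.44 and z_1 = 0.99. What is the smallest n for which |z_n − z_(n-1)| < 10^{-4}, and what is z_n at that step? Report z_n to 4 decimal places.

h(0.44) = 0.366836, h(0.99) = -0.252123
z_2 = 0.990000 − (-0.252123)·(0.550000)/(-0.618960) = 0.765966;  |Δ| = 0.224034
h(0.765966) = -0.017674
z_3 = 0.765966 − (-0.017674)·(-0.224034)/(0.234449) = 0.749077;  |Δ| = 0.016889
h(0.749077) = 0.000884
z_4 = 0.749077 − 0.000884·(-0.016889)/(0.018558) = 0.749882;  |Δ| = 0.000805
h(0.749882) = -0.000003
z_5 = 0.749882 − (-0.000003)·(0.000805)/(-0.000887) = 0.749879;  |Δ| = 0.000003
|z_5 − z_4| = 0.000003 < 10^{-4}

n = 5, z_n = 0.7499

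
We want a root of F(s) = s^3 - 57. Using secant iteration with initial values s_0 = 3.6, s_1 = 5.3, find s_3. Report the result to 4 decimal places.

F(3.6) = -10.344000, F(5.3) = 91.877000
s_2 = 5.300000 − 91.877000·(5.300000 − 3.600000) / (91.877000 − (-10.344000)) = 5.300000 − (156.190900)/(102.221000) = 3.772027
F(3.772027) = -3.330880
s_3 = 3.772027 − (-3.330880)·(3.772027 − 5.300000) / (-3.330880 − 91.877000) = 3.772027 − (5.089494)/(-95.207880) = 3.825484

3.8255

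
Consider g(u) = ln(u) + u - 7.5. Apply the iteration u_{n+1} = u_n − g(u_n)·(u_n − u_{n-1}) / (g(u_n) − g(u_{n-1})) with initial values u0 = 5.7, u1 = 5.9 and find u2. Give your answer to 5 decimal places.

g(5.7) = -0.0595338, g(5.9) = 0.1749524
u2 = 5.9000000 − 0.1749524·(5.9000000 − 5.7000000) / (0.1749524 − (-0.0595338)) = 5.9000000 − (0.0349905)/(0.2344862) = 5.7507781

5.75078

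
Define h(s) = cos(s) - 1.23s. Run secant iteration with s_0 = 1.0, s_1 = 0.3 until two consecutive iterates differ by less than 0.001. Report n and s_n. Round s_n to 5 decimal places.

h(1.0) = -0.6896977, h(0.3) = 0.5863365
s_2 = 0.3000000 − 0.5863365·(-0.7000000)/(1.2760342) = 0.6216493;  |Δ| = 0.3216493
h(0.6216493) = 0.0482904
s_3 = 0.6216493 − 0.0482904·(0.3216493)/(-0.5380461) = 0.6505178;  |Δ| = 0.0288685
h(0.6505178) = -0.0043665
s_4 = 0.6505178 − (-0.0043665)·(0.0288685)/(-0.0526569) = 0.6481239;  |Δ| = 0.0023939
h(0.6481239) = 0.0000254
s_5 = 0.6481239 − 0.0000254·(-0.0023939)/(0.0043920) = 0.6481377;  |Δ| = 0.0000139
|s_5 − s_4| = 0.0000139 < 0.001

n = 5, s_n = 0.64814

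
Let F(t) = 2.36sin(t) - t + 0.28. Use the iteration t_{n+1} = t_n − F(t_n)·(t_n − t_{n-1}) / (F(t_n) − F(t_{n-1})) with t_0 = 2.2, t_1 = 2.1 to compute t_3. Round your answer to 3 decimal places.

2.195

F(2.2) = -0.01195, F(2.1) = 0.21717
t_2 = 2.10000 − 0.21717·(2.10000 − 2.20000) / (0.21717 − (-0.01195)) = 2.10000 − (-0.02172)/(0.22912) = 2.19479
F(2.19479) = 0.00048
t_3 = 2.19479 − 0.00048·(2.19479 − 2.10000) / (0.00048 − 0.21717) = 2.19479 − (0.00005)/(-0.21669) = 2.19500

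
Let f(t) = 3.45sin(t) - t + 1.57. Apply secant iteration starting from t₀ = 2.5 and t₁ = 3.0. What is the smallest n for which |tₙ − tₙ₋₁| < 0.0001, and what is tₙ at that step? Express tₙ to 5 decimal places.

f(2.5) = 1.1347289, f(3.0) = -0.9431360
t₂ = 3.0000000 − (-0.9431360)·(0.5000000)/(-2.0778649) = 2.7730517;  |Δ| = 0.2269483
f(2.7730517) = 0.0398273
t₃ = 2.7730517 − 0.0398273·(-0.2269483)/(0.9829633) = 2.7822471;  |Δ| = 0.0091954
f(2.7822471) = 0.0009858
t₄ = 2.7822471 − 0.0009858·(0.0091954)/(-0.0388415) = 2.7824804;  |Δ| = 0.0002334
f(2.7824804) = -0.0000013
t₅ = 2.7824804 − (-0.0000013)·(0.0002334)/(-0.0009871) = 2.7824801;  |Δ| = 0.0000003
|t₅ − t₄| = 0.0000003 < 0.0001

n = 5, tₙ = 2.78248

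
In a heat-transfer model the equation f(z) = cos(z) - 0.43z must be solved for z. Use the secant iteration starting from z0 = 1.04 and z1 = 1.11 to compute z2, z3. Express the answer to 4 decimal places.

1.0851, 1.0853

f(1.04) = 0.059020, f(1.11) = -0.032638
z2 = 1.110000 − (-0.032638)·(1.110000 − 1.040000) / (-0.032638 − 0.059020) = 1.110000 − (-0.002285)/(-0.091659) = 1.085074
f(1.085074) = 0.000266
z3 = 1.085074 − 0.000266·(1.085074 − 1.110000) / (0.000266 − (-0.032638)) = 1.085074 − (-0.000007)/(0.032904) = 1.085275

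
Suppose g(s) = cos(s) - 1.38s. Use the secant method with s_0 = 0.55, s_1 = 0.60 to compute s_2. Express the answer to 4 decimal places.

0.5986

g(0.55) = 0.093525, g(0.60) = -0.002664
s_2 = 0.600000 − (-0.002664)·(0.600000 − 0.550000) / (-0.002664 − 0.093525) = 0.600000 − (-0.000133)/(-0.096189) = 0.598615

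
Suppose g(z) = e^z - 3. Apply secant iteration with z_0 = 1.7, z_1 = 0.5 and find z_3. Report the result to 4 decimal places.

1.1581

g(1.7) = 2.473947, g(0.5) = -1.351279
z_2 = 0.500000 − (-1.351279)·(0.500000 − 1.700000) / (-1.351279 − 2.473947) = 0.500000 − (1.621534)/(-3.825226) = 0.923906
g(0.923906) = -0.480890
z_3 = 0.923906 − (-0.480890)·(0.923906 − 0.500000) / (-0.480890 − (-1.351279)) = 0.923906 − (-0.203852)/(0.870388) = 1.158114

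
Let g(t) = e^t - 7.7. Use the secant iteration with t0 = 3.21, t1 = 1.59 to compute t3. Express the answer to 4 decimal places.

2.0977

g(3.21) = 17.079086, g(1.59) = -2.796251
t2 = 1.590000 − (-2.796251)·(1.590000 − 3.210000) / (-2.796251 − 17.079086) = 1.590000 − (4.529927)/(-19.875337) = 1.817917
g(1.817917) = -1.540984
t3 = 1.817917 − (-1.540984)·(1.817917 − 1.590000) / (-1.540984 − (-2.796251)) = 1.817917 − (-0.351216)/(1.255267) = 2.097711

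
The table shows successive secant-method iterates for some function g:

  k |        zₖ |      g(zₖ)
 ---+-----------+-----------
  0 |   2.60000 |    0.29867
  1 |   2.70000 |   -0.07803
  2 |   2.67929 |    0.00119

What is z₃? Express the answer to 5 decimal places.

z₃ = 2.67929 − 0.00119·(2.67929 − 2.70000) / (0.00119 − (-0.07803))
   = 2.67929 − (-0.0000246)/(0.0792200) = 2.6796011

2.67960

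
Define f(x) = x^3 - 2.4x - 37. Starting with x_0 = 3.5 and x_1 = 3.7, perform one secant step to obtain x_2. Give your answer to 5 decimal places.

f(3.5) = -2.5250000, f(3.7) = 4.7730000
x_2 = 3.7000000 − 4.7730000·(3.7000000 − 3.5000000) / (4.7730000 − (-2.5250000)) = 3.7000000 − (0.9546000)/(7.2980000) = 3.5691970

3.56920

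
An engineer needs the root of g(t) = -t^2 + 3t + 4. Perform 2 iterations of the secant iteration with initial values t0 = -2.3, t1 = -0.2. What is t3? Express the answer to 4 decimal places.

-1.0377

g(-2.3) = -8.190000, g(-0.2) = 3.360000
t2 = -0.200000 − 3.360000·(-0.200000 − (-2.300000)) / (3.360000 − (-8.190000)) = -0.200000 − (7.056000)/(11.550000) = -0.810909
g(-0.810909) = 0.909699
t3 = -0.810909 − 0.909699·(-0.810909 − (-0.200000)) / (0.909699 − 3.360000) = -0.810909 − (-0.555743)/(-2.450301) = -1.037715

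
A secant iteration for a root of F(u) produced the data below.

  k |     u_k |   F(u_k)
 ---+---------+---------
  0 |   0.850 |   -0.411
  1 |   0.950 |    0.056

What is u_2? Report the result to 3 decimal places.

0.938

u_2 = 0.950 − 0.056·(0.950 − 0.850) / (0.056 − (-0.411))
   = 0.950 − (0.00560)/(0.46700) = 0.93801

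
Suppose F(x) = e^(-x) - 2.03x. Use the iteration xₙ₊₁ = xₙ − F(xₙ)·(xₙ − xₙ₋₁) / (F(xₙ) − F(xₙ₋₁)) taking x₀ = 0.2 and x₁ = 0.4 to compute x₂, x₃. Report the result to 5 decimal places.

F(0.2) = 0.4127308, F(0.4) = -0.1416800
x₂ = 0.4000000 − (-0.1416800)·(0.4000000 − 0.2000000) / (-0.1416800 − 0.4127308) = 0.4000000 − (-0.0283360)/(-0.5544107) = 0.3488899
F(0.3488899) = -0.0027757
x₃ = 0.3488899 − (-0.0027757)·(0.3488899 − 0.4000000) / (-0.0027757 − (-0.1416800)) = 0.3488899 − (0.0001419)/(0.1389043) = 0.3478686

0.34889, 0.34787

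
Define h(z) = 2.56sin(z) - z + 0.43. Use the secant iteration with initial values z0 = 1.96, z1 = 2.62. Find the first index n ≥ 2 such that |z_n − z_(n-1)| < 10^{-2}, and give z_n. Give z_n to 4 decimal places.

n = 4, z_n = 2.3144

h(1.96) = 0.838541, h(2.62) = -0.914450
z2 = 2.620000 − (-0.914450)·(0.660000)/(-1.752992) = 2.275710;  |Δ| = 0.344290
h(2.275710) = 0.104158
z3 = 2.275710 − 0.104158·(-0.344290)/(1.018608) = 2.310916;  |Δ| = 0.035205
h(2.310916) = 0.009358
z4 = 2.310916 − 0.009358·(0.035205)/(-0.094800) = 2.314391;  |Δ| = 0.003475
|z4 − z3| = 0.003475 < 10^{-2}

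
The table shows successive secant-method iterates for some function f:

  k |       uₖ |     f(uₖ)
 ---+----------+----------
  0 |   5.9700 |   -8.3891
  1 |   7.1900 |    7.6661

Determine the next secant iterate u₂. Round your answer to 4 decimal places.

u₂ = 7.1900 − 7.6661·(7.1900 − 5.9700) / (7.6661 − (-8.3891))
   = 7.1900 − (9.352642)/(16.055200) = 6.607470

6.6075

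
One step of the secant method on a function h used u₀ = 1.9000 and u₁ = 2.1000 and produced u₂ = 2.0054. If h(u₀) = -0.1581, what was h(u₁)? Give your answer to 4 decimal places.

The secant line through (1.9000, -0.1581) and (2.1000, h(u₁)) crosses zero at u₂ = 2.0054.
So (1.9000, -0.1581), (2.1000, h(u₁)), (2.0054, 0) are collinear:
h(u₁) = -0.1581 · (2.1000 − 2.0054) / (1.9000 − 2.0054) = -0.1581 · (0.094600)/(-0.105400) = 0.141900

0.1419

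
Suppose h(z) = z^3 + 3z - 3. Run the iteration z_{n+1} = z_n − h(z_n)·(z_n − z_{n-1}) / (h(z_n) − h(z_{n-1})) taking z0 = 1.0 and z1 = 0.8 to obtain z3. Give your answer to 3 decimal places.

0.818

h(1.0) = 1.00000, h(0.8) = -0.08800
z2 = 0.80000 − (-0.08800)·(0.80000 − 1.00000) / (-0.08800 − 1.00000) = 0.80000 − (0.01760)/(-1.08800) = 0.81618
h(0.81618) = -0.00778
z3 = 0.81618 − (-0.00778)·(0.81618 − 0.80000) / (-0.00778 − (-0.08800)) = 0.81618 − (-0.00013)/(0.08022) = 0.81775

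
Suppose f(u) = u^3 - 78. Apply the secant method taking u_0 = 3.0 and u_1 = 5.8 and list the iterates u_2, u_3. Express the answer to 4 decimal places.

3.8494, 4.1455

f(3.0) = -51.000000, f(5.8) = 117.112000
u_2 = 5.800000 − 117.112000·(5.800000 − 3.000000) / (117.112000 − (-51.000000)) = 5.800000 − (327.913600)/(168.112000) = 3.849434
f(3.849434) = -20.958553
u_3 = 3.849434 − (-20.958553)·(3.849434 − 5.800000) / (-20.958553 − 117.112000) = 3.849434 − (40.881046)/(-138.070553) = 4.145522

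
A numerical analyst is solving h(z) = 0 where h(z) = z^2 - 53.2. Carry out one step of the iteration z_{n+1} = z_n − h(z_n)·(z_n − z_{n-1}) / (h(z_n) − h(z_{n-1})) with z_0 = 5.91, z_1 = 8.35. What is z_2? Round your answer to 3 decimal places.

7.191

h(5.91) = -18.27190, h(8.35) = 16.52250
z_2 = 8.35000 − 16.52250·(8.35000 − 5.91000) / (16.52250 − (-18.27190)) = 8.35000 − (40.31490)/(34.79440) = 7.19134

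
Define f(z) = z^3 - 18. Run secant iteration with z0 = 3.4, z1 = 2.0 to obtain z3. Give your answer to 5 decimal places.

2.67189

f(3.4) = 21.3040000, f(2.0) = -10.0000000
z2 = 2.0000000 − (-10.0000000)·(2.0000000 − 3.4000000) / (-10.0000000 − 21.3040000) = 2.0000000 − (14.0000000)/(-31.3040000) = 2.4472272
f(2.4472272) = -3.3437499
z3 = 2.4472272 − (-3.3437499)·(2.4472272 − 2.0000000) / (-3.3437499 − (-10.0000000)) = 2.4472272 − (-1.4954159)/(6.6562501) = 2.6718906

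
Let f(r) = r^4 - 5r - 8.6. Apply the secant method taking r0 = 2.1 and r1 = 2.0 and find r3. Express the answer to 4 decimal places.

2.0891

f(2.1) = 0.348100, f(2.0) = -2.600000
r2 = 2.000000 − (-2.600000)·(2.000000 − 2.100000) / (-2.600000 − 0.348100) = 2.000000 − (0.260000)/(-2.948100) = 2.088192
f(2.088192) = -0.026588
r3 = 2.088192 − (-0.026588)·(2.088192 − 2.000000) / (-0.026588 − (-2.600000)) = 2.088192 − (-0.002345)/(2.573412) = 2.089104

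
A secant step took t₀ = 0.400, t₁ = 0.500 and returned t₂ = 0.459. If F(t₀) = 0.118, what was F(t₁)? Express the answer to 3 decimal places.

-0.082

The secant line through (0.400, 0.118) and (0.500, F(t₁)) crosses zero at t₂ = 0.459.
So (0.400, 0.118), (0.500, F(t₁)), (0.459, 0) are collinear:
F(t₁) = 0.118 · (0.500 − 0.459) / (0.400 − 0.459) = 0.118 · (0.04100)/(-0.05900) = -0.08200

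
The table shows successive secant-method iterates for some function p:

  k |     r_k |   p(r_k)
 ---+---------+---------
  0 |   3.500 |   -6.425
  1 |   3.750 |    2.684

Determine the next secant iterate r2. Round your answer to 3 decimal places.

r2 = 3.750 − 2.684·(3.750 − 3.500) / (2.684 − (-6.425))
   = 3.750 − (0.67100)/(9.10900) = 3.67634

3.676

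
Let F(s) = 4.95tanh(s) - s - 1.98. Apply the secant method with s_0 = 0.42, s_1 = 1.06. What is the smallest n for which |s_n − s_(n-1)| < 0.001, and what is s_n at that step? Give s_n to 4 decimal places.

F(0.42) = -0.435194, F(1.06) = 0.849036
s_2 = 1.060000 − 0.849036·(0.640000)/(1.284230) = 0.636880;  |Δ| = 0.423120
F(0.636880) = 0.168840
s_3 = 0.636880 − 0.168840·(-0.423120)/(-0.680197) = 0.531853;  |Δ| = 0.105027
F(0.531853) = -0.102212
s_4 = 0.531853 − (-0.102212)·(-0.105027)/(-0.271051) = 0.571458;  |Δ| = 0.039605
F(0.571458) = 0.004867
s_5 = 0.571458 − 0.004867·(0.039605)/(0.107079) = 0.569658;  |Δ| = 0.001800
F(0.569658) = 0.000127
s_6 = 0.569658 − 0.000127·(-0.001800)/(-0.004740) = 0.569610;  |Δ| = 0.000048
|s_6 − s_5| = 0.000048 < 0.001

n = 6, s_n = 0.5696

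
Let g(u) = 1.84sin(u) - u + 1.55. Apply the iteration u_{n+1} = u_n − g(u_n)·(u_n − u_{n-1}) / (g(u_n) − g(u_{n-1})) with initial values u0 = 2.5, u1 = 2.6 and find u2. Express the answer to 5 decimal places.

g(2.5) = 0.1511887, g(2.6) = -0.1014775
u2 = 2.6000000 − (-0.1014775)·(2.6000000 − 2.5000000) / (-0.1014775 − 0.1511887) = 2.6000000 − (-0.0101477)/(-0.2526662) = 2.5598373

2.55984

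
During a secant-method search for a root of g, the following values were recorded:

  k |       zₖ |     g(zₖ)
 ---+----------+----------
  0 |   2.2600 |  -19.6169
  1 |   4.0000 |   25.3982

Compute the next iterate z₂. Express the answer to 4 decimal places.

z₂ = 4.0000 − 25.3982·(4.0000 − 2.2600) / (25.3982 − (-19.6169))
   = 4.0000 − (44.192868)/(45.015100) = 3.018266

3.0183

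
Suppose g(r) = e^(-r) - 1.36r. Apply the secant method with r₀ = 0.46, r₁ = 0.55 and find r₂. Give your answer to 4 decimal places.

g(0.46) = 0.005684, g(0.55) = -0.171050
r₂ = 0.550000 − (-0.171050)·(0.550000 − 0.460000) / (-0.171050 − 0.005684) = 0.550000 − (-0.015395)/(-0.176734) = 0.462894

0.4629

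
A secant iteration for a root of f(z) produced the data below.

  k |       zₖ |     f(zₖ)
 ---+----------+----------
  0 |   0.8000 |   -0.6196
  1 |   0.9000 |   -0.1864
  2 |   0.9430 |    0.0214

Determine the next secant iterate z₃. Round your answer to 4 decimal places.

z₃ = 0.9430 − 0.0214·(0.9430 − 0.9000) / (0.0214 − (-0.1864))
   = 0.9430 − (0.000920)/(0.207800) = 0.938572

0.9386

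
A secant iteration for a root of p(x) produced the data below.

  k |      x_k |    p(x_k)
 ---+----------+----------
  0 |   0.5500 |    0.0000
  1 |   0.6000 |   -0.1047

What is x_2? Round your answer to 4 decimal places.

x_2 = 0.6000 − (-0.1047)·(0.6000 − 0.5500) / (-0.1047 − 0.0000)
   = 0.6000 − (-0.005235)/(-0.104700) = 0.550000

0.5500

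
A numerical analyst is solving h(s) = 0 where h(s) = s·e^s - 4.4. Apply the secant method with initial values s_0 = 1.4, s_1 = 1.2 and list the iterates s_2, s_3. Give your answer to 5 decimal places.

1.24912, 1.25493

h(1.4) = 1.2772800, h(1.2) = -0.4158597
s_2 = 1.2000000 − (-0.4158597)·(1.2000000 − 1.4000000) / (-0.4158597 − 1.2772800) = 1.2000000 − (0.0831719)/(-1.6931396) = 1.2491229
h(1.2491229) = -0.0439550
s_3 = 1.2491229 − (-0.0439550)·(1.2491229 − 1.2000000) / (-0.0439550 − (-0.4158597)) = 1.2491229 − (-0.0021592)/(0.3719047) = 1.2549287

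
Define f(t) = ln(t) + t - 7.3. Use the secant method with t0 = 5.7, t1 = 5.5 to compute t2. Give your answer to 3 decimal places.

5.581

f(5.7) = 0.14047, f(5.5) = -0.09525
t2 = 5.50000 − (-0.09525)·(5.50000 − 5.70000) / (-0.09525 − 0.14047) = 5.50000 − (0.01905)/(-0.23572) = 5.58082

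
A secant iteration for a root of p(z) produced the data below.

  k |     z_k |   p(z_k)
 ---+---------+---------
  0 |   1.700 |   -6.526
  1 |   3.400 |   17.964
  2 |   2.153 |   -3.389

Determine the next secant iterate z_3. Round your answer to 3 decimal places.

2.351

z_3 = 2.153 − (-3.389)·(2.153 − 3.400) / (-3.389 − 17.964)
   = 2.153 − (4.22608)/(-21.35300) = 2.35092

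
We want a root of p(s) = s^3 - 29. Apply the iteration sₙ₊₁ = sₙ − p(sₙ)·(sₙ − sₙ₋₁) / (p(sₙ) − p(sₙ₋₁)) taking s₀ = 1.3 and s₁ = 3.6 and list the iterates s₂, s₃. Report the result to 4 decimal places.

p(1.3) = -26.803000, p(3.6) = 17.656000
s₂ = 3.600000 − 17.656000·(3.600000 − 1.300000) / (17.656000 − (-26.803000)) = 3.600000 − (40.608800)/(44.459000) = 2.686601
p(2.686601) = -9.608581
s₃ = 2.686601 − (-9.608581)·(2.686601 − 3.600000) / (-9.608581 − 17.656000) = 2.686601 − (8.776467)/(-27.264581) = 3.008501

2.6866, 3.0085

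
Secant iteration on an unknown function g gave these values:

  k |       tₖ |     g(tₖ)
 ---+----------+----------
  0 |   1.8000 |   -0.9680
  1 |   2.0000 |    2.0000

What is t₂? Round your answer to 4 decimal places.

t₂ = 2.0000 − 2.0000·(2.0000 − 1.8000) / (2.0000 − (-0.9680))
   = 2.0000 − (0.400000)/(2.968000) = 1.865229

1.8652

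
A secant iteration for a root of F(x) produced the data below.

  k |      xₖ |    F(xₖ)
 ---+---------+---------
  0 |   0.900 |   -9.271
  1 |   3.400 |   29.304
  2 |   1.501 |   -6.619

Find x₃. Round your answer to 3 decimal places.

1.851

x₃ = 1.501 − (-6.619)·(1.501 − 3.400) / (-6.619 − 29.304)
   = 1.501 − (12.56948)/(-35.92300) = 1.85090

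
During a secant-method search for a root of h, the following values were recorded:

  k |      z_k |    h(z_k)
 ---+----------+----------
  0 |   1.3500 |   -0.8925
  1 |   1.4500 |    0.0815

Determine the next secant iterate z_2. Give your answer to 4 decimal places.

1.4416

z_2 = 1.4500 − 0.0815·(1.4500 − 1.3500) / (0.0815 − (-0.8925))
   = 1.4500 − (0.008150)/(0.974000) = 1.441632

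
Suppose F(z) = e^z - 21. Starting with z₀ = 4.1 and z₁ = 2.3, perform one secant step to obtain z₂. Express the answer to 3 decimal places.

2.694

F(4.1) = 39.34029, F(2.3) = -11.02582
z₂ = 2.30000 − (-11.02582)·(2.30000 − 4.10000) / (-11.02582 − 39.34029) = 2.30000 − (19.84647)/(-50.36611) = 2.69404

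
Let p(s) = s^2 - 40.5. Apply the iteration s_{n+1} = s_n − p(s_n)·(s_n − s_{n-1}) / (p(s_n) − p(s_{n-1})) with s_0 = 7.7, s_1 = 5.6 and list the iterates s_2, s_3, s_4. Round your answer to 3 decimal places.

6.287, 6.369, 6.364

p(7.7) = 18.79000, p(5.6) = -9.14000
s_2 = 5.60000 − (-9.14000)·(5.60000 − 7.70000) / (-9.14000 − 18.79000) = 5.60000 − (19.19400)/(-27.93000) = 6.28722
p(6.28722) = -0.97089
s_3 = 6.28722 − (-0.97089)·(6.28722 − 5.60000) / (-0.97089 − (-9.14000)) = 6.28722 − (-0.66721)/(8.16911) = 6.36889
p(6.36889) = 0.06280
s_4 = 6.36889 − 0.06280·(6.36889 − 6.28722) / (0.06280 − (-0.97089)) = 6.36889 − (0.00513)/(1.03369) = 6.36393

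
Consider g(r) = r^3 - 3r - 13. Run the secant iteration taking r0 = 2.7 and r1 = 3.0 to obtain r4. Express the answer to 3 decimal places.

2.773

g(2.7) = -1.41700, g(3.0) = 5.00000
r2 = 3.00000 − 5.00000·(3.00000 − 2.70000) / (5.00000 − (-1.41700)) = 3.00000 − (1.50000)/(6.41700) = 2.76625
g(2.76625) = -0.13110
r3 = 2.76625 − (-0.13110)·(2.76625 − 3.00000) / (-0.13110 − 5.00000) = 2.76625 − (0.03065)/(-5.13110) = 2.77222
g(2.77222) = -0.01162
r4 = 2.77222 − (-0.01162)·(2.77222 − 2.76625) / (-0.01162 − (-0.13110)) = 2.77222 − (-0.00007)/(0.11949) = 2.77280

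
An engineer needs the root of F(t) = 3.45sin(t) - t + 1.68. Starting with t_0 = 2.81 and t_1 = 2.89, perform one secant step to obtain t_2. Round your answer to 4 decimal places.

2.8084

F(2.81) = -0.006855, F(2.89) = -0.351134
t_2 = 2.890000 − (-0.351134)·(2.890000 − 2.810000) / (-0.351134 − (-0.006855)) = 2.890000 − (-0.028091)/(-0.344279) = 2.808407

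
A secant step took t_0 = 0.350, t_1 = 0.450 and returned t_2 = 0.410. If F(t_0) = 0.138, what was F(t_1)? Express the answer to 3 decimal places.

-0.092

The secant line through (0.350, 0.138) and (0.450, F(t_1)) crosses zero at t_2 = 0.410.
So (0.350, 0.138), (0.450, F(t_1)), (0.410, 0) are collinear:
F(t_1) = 0.138 · (0.450 − 0.410) / (0.350 − 0.410) = 0.138 · (0.04000)/(-0.06000) = -0.09200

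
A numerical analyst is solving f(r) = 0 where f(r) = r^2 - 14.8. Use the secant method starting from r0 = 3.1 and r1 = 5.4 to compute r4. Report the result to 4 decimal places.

f(3.1) = -5.190000, f(5.4) = 14.360000
r2 = 5.400000 − 14.360000·(5.400000 − 3.100000) / (14.360000 − (-5.190000)) = 5.400000 − (33.028000)/(19.550000) = 3.710588
f(3.710588) = -1.031535
r3 = 3.710588 − (-1.031535)·(3.710588 − 5.400000) / (-1.031535 − 14.360000) = 3.710588 − (1.742687)/(-15.391535) = 3.823812
f(3.823812) = -0.178462
r4 = 3.823812 − (-0.178462)·(3.823812 − 3.710588) / (-0.178462 − (-1.031535)) = 3.823812 − (-0.020206)/(0.853073) = 3.847498

3.8475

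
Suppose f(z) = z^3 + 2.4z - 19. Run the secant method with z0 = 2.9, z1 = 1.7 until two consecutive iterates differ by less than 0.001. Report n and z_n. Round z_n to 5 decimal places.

n = 6, z_n = 2.37000

f(2.9) = 12.3490000, f(1.7) = -10.0070000
z2 = 1.7000000 − (-10.0070000)·(-1.2000000)/(-22.3560000) = 2.2371444;  |Δ| = 0.5371444
f(2.2371444) = -2.4343596
z3 = 2.2371444 − (-2.4343596)·(0.5371444)/(7.5726404) = 2.4098190;  |Δ| = 0.1726746
f(2.4098190) = 0.7779327
z4 = 2.4098190 − 0.7779327·(0.1726746)/(3.2122923) = 2.3680017;  |Δ| = 0.0418172
f(2.3680017) = -0.0383865
z5 = 2.3680017 − (-0.0383865)·(-0.0418172)/(-0.8163193) = 2.3699682;  |Δ| = 0.0019664
f(2.3699682) = -0.0005601
z6 = 2.3699682 − (-0.0005601)·(0.0019664)/(0.0378264) = 2.3699973;  |Δ| = 0.0000291
|z6 − z5| = 0.0000291 < 0.001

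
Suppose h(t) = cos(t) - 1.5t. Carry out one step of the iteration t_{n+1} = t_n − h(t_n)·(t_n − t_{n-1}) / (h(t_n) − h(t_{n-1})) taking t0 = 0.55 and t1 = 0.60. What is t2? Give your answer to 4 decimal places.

h(0.55) = 0.027525, h(0.60) = -0.074664
t2 = 0.600000 − (-0.074664)·(0.600000 − 0.550000) / (-0.074664 − 0.027525) = 0.600000 − (-0.003733)/(-0.102189) = 0.563467

0.5635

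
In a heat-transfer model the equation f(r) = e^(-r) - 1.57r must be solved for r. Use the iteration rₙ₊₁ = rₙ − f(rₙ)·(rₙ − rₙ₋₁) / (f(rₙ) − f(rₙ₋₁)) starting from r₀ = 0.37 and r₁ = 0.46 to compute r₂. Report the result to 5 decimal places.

0.41924

f(0.37) = 0.1098343, f(0.46) = -0.0909164
r₂ = 0.4600000 − (-0.0909164)·(0.4600000 − 0.3700000) / (-0.0909164 − 0.1098343) = 0.4600000 − (-0.0081825)/(-0.2007507) = 0.4192406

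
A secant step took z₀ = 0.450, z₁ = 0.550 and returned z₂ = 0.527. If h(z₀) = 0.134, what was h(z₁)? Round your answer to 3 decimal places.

The secant line through (0.450, 0.134) and (0.550, h(z₁)) crosses zero at z₂ = 0.527.
So (0.450, 0.134), (0.550, h(z₁)), (0.527, 0) are collinear:
h(z₁) = 0.134 · (0.550 − 0.527) / (0.450 − 0.527) = 0.134 · (0.02300)/(-0.07700) = -0.04003

-0.040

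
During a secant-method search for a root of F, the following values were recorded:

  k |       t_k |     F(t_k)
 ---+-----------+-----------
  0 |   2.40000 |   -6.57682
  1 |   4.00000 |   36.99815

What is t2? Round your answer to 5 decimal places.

2.64149

t2 = 4.00000 − 36.99815·(4.00000 − 2.40000) / (36.99815 − (-6.57682))
   = 4.00000 − (59.1970400)/(43.5749700) = 2.6414898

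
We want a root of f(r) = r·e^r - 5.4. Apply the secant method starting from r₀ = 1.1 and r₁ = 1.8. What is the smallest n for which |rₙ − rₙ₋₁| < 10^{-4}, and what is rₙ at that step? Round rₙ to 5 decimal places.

n = 6, rₙ = 1.37092

f(1.1) = -2.0954174, f(1.8) = 5.4893654
r₂ = 1.8000000 − 5.4893654·(0.7000000)/(7.5847828) = 1.2933862;  |Δ| = 0.5066138
f(1.2933862) = -0.6854668
r₃ = 1.2933862 − (-0.6854668)·(-0.5066138)/(-6.1748323) = 1.3496253;  |Δ| = 0.0562391
f(1.3496253) = -0.1958715
r₄ = 1.3496253 − (-0.1958715)·(0.0562391)/(0.4895953) = 1.3721247;  |Δ| = 0.0224995
f(1.3721247) = 0.0112775
r₅ = 1.3721247 − 0.0112775·(0.0224995)/(0.2071490) = 1.3708998;  |Δ| = 0.0012249
f(1.3708998) = -0.0001715
r₆ = 1.3708998 − (-0.0001715)·(-0.0012249)/(-0.0114490) = 1.3709182;  |Δ| = 0.0000183
|r₆ − r₅| = 0.0000183 < 10^{-4}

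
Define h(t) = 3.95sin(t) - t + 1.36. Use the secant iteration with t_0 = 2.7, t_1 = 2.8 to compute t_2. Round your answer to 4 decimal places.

2.7749

h(2.7) = 0.348151, h(2.8) = -0.116797
t_2 = 2.800000 − (-0.116797)·(2.800000 − 2.700000) / (-0.116797 − 0.348151) = 2.800000 − (-0.011680)/(-0.464947) = 2.774880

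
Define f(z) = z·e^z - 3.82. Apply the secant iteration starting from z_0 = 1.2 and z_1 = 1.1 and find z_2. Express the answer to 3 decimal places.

1.176

f(1.2) = 0.16414, f(1.1) = -0.51542
z_2 = 1.10000 − (-0.51542)·(1.10000 − 1.20000) / (-0.51542 − 0.16414) = 1.10000 − (0.05154)/(-0.67956) = 1.17585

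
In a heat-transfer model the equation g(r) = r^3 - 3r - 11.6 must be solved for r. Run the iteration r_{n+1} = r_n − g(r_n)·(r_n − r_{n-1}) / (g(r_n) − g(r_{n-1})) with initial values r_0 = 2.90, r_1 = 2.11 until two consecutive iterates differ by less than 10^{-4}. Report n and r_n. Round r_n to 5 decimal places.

n = 6, r_n = 2.70090

g(2.90) = 4.0890000, g(2.11) = -8.5360690
r_2 = 2.1100000 − (-8.5360690)·(-0.7900000)/(-12.6250690) = 2.6441353;  |Δ| = 0.5341353
g(2.6441353) = -1.0460630
r_3 = 2.6441353 − (-1.0460630)·(0.5341353)/(7.4900060) = 2.7187332;  |Δ| = 0.0745980
g(2.7187332) = 0.3393448
r_4 = 2.7187332 − 0.3393448·(0.0745980)/(1.3854078) = 2.7004610;  |Δ| = 0.0182722
g(2.7004610) = -0.0082987
r_5 = 2.7004610 − (-0.0082987)·(-0.0182722)/(-0.3476436) = 2.7008972;  |Δ| = 0.0004362
g(2.7008972) = -0.0000632
r_6 = 2.7008972 − (-0.0000632)·(0.0004362)/(0.0082356) = 2.7009006;  |Δ| = 0.0000033
|r_6 − r_5| = 0.0000033 < 10^{-4}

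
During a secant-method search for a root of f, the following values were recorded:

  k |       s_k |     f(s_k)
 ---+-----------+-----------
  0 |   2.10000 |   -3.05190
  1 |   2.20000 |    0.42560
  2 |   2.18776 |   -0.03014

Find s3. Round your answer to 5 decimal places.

2.18857

s3 = 2.18776 − (-0.03014)·(2.18776 − 2.20000) / (-0.03014 − 0.42560)
   = 2.18776 − (0.0003689)/(-0.4557400) = 2.1885695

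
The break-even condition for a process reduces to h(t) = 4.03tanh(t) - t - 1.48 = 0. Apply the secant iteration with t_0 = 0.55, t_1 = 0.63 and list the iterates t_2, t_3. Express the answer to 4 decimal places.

h(0.55) = -0.012904, h(0.63) = 0.138950
t_2 = 0.630000 − 0.138950·(0.630000 − 0.550000) / (0.138950 − (-0.012904)) = 0.630000 − (0.011116)/(0.151854) = 0.556798
h(0.556798) = 0.000761
t_3 = 0.556798 − 0.000761·(0.556798 − 0.630000) / (0.000761 − 0.138950) = 0.556798 − (-0.000056)/(-0.138189) = 0.556395

0.5568, 0.5564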